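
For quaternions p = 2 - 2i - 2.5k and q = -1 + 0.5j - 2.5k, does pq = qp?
No: pq = -8.25 + 3.25i - 4j - 3.5k ≠ -8.25 + 0.75i + 6j - 1.5k = qp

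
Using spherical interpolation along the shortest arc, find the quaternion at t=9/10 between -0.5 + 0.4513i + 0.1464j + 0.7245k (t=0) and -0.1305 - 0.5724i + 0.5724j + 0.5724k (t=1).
-0.1902 - 0.4852i + 0.5641j + 0.6404k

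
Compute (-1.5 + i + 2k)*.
-1.5 - i - 2k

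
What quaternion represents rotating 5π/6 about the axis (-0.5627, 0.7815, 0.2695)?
0.2588 - 0.5435i + 0.7549j + 0.2603k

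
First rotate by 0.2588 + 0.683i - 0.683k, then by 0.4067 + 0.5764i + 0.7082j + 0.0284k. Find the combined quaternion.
-0.269 - 0.0568i + 0.5964j - 0.7541k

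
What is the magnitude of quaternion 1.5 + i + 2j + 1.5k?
3.082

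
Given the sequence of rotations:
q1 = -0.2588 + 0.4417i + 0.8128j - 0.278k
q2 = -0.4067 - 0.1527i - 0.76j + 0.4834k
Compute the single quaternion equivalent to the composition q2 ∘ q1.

q2 · q1 = 0.9248 - 0.3217i + 0.0372j + 0.1995k
0.9248 - 0.3217i + 0.0372j + 0.1995k


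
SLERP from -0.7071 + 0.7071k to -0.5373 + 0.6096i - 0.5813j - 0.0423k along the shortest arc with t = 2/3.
-0.712 + 0.4708i - 0.4489j + 0.2643k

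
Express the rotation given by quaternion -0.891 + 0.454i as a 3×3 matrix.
[[1, 0, 0], [0, 0.5878, 0.809], [0, -0.809, 0.5878]]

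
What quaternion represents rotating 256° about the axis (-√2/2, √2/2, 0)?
-0.6157 - 0.5572i + 0.5572j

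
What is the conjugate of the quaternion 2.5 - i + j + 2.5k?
2.5 + i - j - 2.5k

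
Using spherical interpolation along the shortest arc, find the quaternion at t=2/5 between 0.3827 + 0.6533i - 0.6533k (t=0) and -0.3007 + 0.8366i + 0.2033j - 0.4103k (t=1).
0.1144 + 0.7868i + 0.0891j - 0.6k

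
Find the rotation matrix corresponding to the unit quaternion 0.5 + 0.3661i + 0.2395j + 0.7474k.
[[-0.2319, -0.572, 0.7867], [0.9228, -0.3853, -0.0081], [0.3077, 0.7241, 0.6172]]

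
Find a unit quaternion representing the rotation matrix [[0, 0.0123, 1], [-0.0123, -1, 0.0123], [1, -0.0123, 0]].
-0.0087 + 0.7071i + 0.7071k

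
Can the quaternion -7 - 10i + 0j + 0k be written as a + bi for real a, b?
Yes. The quaternion -7 - 10i has j- and k-coefficients y = z = 0, so it lies in the complex subalgebra spanned by 1 and i.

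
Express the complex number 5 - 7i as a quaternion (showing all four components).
5 - 7i + 0j + 0k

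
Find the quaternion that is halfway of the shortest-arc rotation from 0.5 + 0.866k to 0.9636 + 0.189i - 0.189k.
0.9014 + 0.1164i + 0.417k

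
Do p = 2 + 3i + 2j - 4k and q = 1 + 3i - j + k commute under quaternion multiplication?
No: pq = -1 + 7i - 15j - 11k ≠ -1 + 11i + 15j + 7k = qp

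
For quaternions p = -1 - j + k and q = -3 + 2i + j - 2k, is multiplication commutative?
No: pq = 6 - i + 4j + k ≠ 6 - 3i - 3k = qp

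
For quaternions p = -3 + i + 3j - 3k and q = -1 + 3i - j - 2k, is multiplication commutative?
No: pq = -3 - 19i - 7j - k ≠ -3 - i + 7j + 19k = qp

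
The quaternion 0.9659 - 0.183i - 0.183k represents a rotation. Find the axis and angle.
axis = (-√2/2, 0, -√2/2), θ = π/6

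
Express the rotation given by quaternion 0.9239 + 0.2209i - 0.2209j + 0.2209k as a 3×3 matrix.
[[0.8048, -0.5058, -0.3106], [0.3106, 0.8048, -0.5058], [0.5058, 0.3106, 0.8048]]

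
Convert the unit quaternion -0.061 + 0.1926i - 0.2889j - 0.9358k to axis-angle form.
axis = (0.193, -0.2894, -0.9375), θ = 187°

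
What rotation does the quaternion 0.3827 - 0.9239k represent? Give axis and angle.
axis = (0, 0, -1), θ = 3π/4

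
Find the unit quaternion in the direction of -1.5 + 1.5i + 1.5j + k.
-0.5388 + 0.5388i + 0.5388j + 0.3592k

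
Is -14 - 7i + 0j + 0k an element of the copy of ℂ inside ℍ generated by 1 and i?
Yes. The quaternion -14 - 7i has j- and k-coefficients y = z = 0, so it lies in the complex subalgebra spanned by 1 and i.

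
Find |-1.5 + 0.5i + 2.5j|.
2.958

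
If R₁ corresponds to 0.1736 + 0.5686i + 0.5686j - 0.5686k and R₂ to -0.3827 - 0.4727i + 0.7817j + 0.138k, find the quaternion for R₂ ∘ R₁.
-0.1637 - 0.8226i - 0.2722j - 0.4717k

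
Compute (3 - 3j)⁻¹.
0.1667 + 0.1667j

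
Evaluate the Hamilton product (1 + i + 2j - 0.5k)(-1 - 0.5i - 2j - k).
3 - 4.5i - 2.75j - 1.5k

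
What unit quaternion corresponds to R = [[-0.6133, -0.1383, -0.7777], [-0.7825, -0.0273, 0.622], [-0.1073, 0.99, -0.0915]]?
-0.2588 - 0.3555i + 0.6476j + 0.6223k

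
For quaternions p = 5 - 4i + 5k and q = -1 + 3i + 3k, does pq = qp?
No: pq = -8 + 19i + 27j + 10k ≠ -8 + 19i - 27j + 10k = qp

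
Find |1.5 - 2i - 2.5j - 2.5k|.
4.33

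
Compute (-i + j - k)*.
i - j + k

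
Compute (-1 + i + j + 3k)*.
-1 - i - j - 3k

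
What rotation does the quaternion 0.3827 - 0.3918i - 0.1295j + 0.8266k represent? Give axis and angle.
axis = (-0.4241, -0.1402, 0.8947), θ = 3π/4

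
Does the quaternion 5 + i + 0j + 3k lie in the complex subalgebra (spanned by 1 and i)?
No. The quaternion 5 + i + 3k has j-coefficient y = 0 and k-coefficient z = 3, not both zero, so it does not lie in the complex subalgebra spanned by 1 and i.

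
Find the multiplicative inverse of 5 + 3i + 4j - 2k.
0.0926 - 0.0556i - 0.0741j + 0.037k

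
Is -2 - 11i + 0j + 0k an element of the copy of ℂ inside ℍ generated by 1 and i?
Yes. The quaternion -2 - 11i has j- and k-coefficients y = z = 0, so it lies in the complex subalgebra spanned by 1 and i.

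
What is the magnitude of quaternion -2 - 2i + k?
3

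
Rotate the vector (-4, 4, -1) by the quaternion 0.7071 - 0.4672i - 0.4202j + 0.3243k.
(-1.113, -2.381, -5.108)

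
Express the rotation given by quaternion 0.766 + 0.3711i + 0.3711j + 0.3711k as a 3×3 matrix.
[[0.4491, -0.2931, 0.844], [0.844, 0.4491, -0.2931], [-0.2931, 0.844, 0.4491]]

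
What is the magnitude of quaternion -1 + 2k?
√5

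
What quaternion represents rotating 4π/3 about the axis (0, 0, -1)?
-0.5 - 0.866k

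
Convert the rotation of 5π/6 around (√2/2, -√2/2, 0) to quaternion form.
0.2588 + 0.683i - 0.683j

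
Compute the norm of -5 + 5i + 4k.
√66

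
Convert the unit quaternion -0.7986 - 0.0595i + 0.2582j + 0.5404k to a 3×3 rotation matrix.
[[0.2826, 0.8324, -0.4767], [-0.8939, 0.4089, 0.184], [0.3481, 0.3741, 0.8596]]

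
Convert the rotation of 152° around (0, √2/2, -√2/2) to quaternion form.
0.2419 + 0.6861j - 0.6861k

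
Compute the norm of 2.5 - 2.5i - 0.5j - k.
3.708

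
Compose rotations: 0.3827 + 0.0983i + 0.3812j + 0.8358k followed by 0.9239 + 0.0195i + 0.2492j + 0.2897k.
0.0145 + 0.1961i + 0.4597j + 0.866k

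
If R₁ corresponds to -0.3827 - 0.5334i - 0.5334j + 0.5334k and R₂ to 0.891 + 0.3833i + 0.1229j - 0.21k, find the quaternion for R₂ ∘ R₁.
0.041 - 0.6684i - 0.6147j + 0.4167k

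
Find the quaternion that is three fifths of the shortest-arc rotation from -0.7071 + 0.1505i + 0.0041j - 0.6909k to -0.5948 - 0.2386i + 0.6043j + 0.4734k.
-0.8716 - 0.1025i + 0.479j - 0.0199k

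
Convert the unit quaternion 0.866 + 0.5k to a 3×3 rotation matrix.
[[0.5, -0.866, 0], [0.866, 0.5, 0], [0, 0, 1]]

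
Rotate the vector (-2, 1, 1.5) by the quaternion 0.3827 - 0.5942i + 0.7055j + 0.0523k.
(-0.16, 2.678, -0.229)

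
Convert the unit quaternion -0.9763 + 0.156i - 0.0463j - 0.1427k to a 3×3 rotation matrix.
[[0.955, -0.2931, 0.0459], [0.2642, 0.9106, 0.3178], [-0.1349, -0.2914, 0.947]]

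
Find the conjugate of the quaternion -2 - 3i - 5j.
-2 + 3i + 5j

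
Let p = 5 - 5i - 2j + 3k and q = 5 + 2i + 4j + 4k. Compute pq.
31 - 35i + 36j + 19k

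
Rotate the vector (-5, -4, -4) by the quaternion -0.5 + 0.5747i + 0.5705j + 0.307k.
(-3.783, -6.047, -2.473)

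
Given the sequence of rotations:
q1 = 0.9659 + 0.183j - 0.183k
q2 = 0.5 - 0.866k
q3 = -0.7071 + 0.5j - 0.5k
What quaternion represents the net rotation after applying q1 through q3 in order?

q2 · q1 = 0.3245 + 0.1585i + 0.0915j - 0.928k
q3 · q2 · q1 = -0.7392 - 0.5303i + 0.0183j + 0.4147k
-0.7392 - 0.5303i + 0.0183j + 0.4147k


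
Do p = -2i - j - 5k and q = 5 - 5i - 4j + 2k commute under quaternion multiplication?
No: pq = -4 - 32i + 24j - 22k ≠ -4 + 12i - 34j - 28k = qp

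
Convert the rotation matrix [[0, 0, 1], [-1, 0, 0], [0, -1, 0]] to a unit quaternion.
-0.5 + 0.5i - 0.5j + 0.5k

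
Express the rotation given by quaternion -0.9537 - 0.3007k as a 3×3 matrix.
[[0.8192, -0.5736, 0], [0.5736, 0.8192, 0], [0, 0, 1]]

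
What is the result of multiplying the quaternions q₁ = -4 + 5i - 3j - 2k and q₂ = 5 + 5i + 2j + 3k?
-33 - 48j + 3k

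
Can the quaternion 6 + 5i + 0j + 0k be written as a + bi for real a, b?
Yes. The quaternion 6 + 5i has j- and k-coefficients y = z = 0, so it lies in the complex subalgebra spanned by 1 and i.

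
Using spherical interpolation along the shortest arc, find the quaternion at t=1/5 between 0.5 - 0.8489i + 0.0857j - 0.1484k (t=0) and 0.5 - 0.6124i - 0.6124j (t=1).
0.5252 - 0.8396i - 0.0638j - 0.1232k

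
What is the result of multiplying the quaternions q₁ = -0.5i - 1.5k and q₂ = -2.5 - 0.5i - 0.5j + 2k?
2.75 + 0.5i + 1.75j + 4k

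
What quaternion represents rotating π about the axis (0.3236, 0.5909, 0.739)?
0.3236i + 0.5909j + 0.739k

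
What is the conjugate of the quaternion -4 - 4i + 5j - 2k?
-4 + 4i - 5j + 2k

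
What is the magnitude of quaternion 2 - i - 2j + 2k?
√13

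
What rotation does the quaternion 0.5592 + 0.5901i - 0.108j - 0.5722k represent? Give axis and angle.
axis = (0.7118, -0.1303, -0.6902), θ = 112°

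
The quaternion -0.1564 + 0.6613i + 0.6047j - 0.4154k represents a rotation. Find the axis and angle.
axis = (0.6695, 0.6122, -0.4206), θ = 198°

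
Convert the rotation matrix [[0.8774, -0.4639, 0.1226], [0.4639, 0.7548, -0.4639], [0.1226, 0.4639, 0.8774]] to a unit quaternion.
0.9367 + 0.2476i + 0.2476k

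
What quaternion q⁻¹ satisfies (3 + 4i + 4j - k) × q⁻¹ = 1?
0.0714 - 0.0952i - 0.0952j + 0.0238k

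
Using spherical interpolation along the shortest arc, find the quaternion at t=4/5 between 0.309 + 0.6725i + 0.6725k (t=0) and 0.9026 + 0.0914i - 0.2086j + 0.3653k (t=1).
0.8356 + 0.2332i - 0.1766j + 0.4651k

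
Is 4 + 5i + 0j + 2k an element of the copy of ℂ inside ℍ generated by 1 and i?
No. The quaternion 4 + 5i + 2k has j-coefficient y = 0 and k-coefficient z = 2, not both zero, so it does not lie in the complex subalgebra spanned by 1 and i.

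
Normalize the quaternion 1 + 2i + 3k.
0.2673 + 0.5345i + 0.8018k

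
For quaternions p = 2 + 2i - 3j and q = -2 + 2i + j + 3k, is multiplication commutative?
No: pq = -5 - 9i + 2j + 14k ≠ -5 + 9i + 14j - 2k = qp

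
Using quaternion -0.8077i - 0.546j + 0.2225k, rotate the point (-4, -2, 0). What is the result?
(-2.983, -2.72, 1.924)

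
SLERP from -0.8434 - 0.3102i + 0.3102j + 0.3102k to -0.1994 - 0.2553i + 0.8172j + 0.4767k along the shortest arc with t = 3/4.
-0.3961 - 0.2901i + 0.7362j + 0.4659k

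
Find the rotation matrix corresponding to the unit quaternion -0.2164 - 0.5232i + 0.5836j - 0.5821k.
[[-0.3589, -0.8626, 0.3565], [-0.3587, -0.2252, -0.9059], [0.8617, -0.453, -0.2287]]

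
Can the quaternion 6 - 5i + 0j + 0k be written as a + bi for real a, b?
Yes. The quaternion 6 - 5i has j- and k-coefficients y = z = 0, so it lies in the complex subalgebra spanned by 1 and i.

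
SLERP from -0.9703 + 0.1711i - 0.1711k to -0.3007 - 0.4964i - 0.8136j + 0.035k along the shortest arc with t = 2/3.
-0.6791 - 0.3239i - 0.6569j - 0.0487k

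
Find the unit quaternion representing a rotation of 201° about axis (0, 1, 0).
-0.1822 + 0.9833j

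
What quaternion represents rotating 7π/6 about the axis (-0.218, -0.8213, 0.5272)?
-0.2588 - 0.2106i - 0.7933j + 0.5092k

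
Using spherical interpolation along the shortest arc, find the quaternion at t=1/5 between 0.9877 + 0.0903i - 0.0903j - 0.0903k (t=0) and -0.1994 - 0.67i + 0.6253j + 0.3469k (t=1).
0.9221 + 0.2519i - 0.2404j - 0.1688k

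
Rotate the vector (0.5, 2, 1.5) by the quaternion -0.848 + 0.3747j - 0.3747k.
(-2.005, 1.335, 0.835)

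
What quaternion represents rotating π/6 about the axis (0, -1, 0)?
0.9659 - 0.2588j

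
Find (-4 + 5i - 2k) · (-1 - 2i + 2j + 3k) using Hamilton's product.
20 + 7i - 19j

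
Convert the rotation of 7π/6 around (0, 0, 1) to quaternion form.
-0.2588 + 0.9659k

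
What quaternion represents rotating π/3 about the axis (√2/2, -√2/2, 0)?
0.866 + 0.3536i - 0.3536j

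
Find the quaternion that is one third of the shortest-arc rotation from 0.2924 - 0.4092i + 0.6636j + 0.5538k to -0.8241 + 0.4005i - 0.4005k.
0.5209 - 0.4454i + 0.4778j + 0.5495k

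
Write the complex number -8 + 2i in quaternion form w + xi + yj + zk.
-8 + 2i + 0j + 0k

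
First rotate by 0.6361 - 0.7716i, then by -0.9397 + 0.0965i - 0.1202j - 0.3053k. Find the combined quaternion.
-0.5233 + 0.7865i + 0.1591j - 0.2869k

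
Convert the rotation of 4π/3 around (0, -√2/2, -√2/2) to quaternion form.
-0.5 - 0.6124j - 0.6124k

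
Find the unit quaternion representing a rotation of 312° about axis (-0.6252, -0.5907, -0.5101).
-0.9135 - 0.2543i - 0.2403j - 0.2075k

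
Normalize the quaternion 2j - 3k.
0.5547j - 0.8321k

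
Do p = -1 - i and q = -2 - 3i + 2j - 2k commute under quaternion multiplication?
No: pq = -1 + 5i - 4j ≠ -1 + 5i + 4k = qp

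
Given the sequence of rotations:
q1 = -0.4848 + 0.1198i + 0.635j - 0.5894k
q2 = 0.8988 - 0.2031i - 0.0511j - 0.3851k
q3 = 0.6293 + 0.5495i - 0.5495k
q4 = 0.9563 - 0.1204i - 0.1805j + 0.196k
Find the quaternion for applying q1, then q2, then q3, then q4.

q2 · q1 = -0.6059 + 0.4808i + 0.4297j - 0.4659k
q3 · q2 · q1 = -0.9015 + 0.2057i + 0.2622j + 0.2759k
q4 · q3 · q2 · q1 = -0.8441 + 0.2041i + 0.487j + 0.0927k
-0.8441 + 0.2041i + 0.487j + 0.0927k


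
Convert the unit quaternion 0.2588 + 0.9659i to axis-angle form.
axis = (1, 0, 0), θ = 5π/6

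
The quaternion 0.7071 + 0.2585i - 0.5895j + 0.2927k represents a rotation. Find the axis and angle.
axis = (0.3656, -0.8337, 0.4139), θ = π/2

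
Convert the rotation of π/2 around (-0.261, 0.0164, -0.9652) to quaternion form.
0.7071 - 0.1846i + 0.0116j - 0.6825k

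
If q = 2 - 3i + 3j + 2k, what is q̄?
2 + 3i - 3j - 2k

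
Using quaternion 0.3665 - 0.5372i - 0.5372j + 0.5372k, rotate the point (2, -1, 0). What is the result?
(-0.492, 2.096, 0.604)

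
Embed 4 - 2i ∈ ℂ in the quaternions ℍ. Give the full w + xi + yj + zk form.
4 - 2i + 0j + 0k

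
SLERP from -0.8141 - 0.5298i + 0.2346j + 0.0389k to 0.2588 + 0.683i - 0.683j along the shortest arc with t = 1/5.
-0.731 - 0.5885i + 0.344j + 0.0322k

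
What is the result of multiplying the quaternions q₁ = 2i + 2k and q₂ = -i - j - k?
4 + 2i - 2k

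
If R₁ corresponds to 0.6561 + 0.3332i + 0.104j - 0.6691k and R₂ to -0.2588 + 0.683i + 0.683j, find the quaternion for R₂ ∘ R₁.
-0.4684 - 0.0951i + 0.8782j + 0.0166k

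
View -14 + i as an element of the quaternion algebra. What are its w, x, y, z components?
-14 + i + 0j + 0k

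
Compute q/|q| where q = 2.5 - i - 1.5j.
0.8111 - 0.3244i - 0.4867j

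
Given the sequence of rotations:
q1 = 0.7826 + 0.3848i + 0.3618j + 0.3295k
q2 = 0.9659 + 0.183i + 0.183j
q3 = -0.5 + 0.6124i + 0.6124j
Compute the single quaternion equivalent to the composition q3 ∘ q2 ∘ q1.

q2 · q1 = 0.6193 + 0.5752i + 0.4324j + 0.3141k
q3 · q2 · q1 = -0.9267 + 0.284i - 0.0293j - 0.2445k
-0.9267 + 0.284i - 0.0293j - 0.2445k


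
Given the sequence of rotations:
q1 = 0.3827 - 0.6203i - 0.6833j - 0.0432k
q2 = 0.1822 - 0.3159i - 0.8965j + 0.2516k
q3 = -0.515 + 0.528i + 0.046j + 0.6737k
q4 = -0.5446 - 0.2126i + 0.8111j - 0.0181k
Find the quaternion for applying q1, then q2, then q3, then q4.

q2 · q1 = -0.7279 - 0.0233i - 0.6373j - 0.2518k
q3 · q2 · q1 = 0.5861 + 0.0454i + 0.412j - 0.6961k
q4 · q3 · q2 · q1 = -0.6563 - 0.7065i + 0.1022j + 0.2441k
-0.6563 - 0.7065i + 0.1022j + 0.2441k


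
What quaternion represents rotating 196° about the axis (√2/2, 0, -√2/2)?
-0.1392 + 0.7002i - 0.7002k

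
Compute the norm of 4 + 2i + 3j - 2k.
√33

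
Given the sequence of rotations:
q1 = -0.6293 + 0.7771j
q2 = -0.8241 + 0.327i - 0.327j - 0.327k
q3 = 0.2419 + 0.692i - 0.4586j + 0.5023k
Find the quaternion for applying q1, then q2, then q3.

q2 · q1 = 0.7727 + 0.0483i - 0.4346j + 0.4599k
q3 · q2 · q1 = -0.2768 + 0.5538i - 0.7535j + 0.2208k
-0.2768 + 0.5538i - 0.7535j + 0.2208k


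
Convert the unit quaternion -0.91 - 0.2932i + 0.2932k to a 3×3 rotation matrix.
[[0.8281, 0.5336, -0.1719], [-0.5336, 0.6561, -0.5336], [-0.1719, 0.5336, 0.8281]]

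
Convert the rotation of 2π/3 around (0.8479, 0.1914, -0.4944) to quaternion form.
0.5 + 0.7343i + 0.1658j - 0.4282k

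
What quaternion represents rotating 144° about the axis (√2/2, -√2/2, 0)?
0.309 + 0.6725i - 0.6725j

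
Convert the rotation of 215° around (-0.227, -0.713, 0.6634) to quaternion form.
-0.3007 - 0.2165i - 0.68j + 0.6327k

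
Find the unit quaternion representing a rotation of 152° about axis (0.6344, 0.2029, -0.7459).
0.2419 + 0.6156i + 0.1969j - 0.7237k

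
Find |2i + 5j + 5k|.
√54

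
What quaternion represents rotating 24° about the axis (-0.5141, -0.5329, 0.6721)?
0.9781 - 0.1069i - 0.1108j + 0.1397k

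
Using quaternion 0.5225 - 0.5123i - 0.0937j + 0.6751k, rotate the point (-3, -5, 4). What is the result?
(-0.324, 1.413, 6.921)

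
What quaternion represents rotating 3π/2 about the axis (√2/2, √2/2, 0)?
-0.7071 + 0.5i + 0.5j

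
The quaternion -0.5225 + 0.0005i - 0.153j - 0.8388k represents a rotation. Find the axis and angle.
axis = (0.0006, -0.1794, -0.9838), θ = 243°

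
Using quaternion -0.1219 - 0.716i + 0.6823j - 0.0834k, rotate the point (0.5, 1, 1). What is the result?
(-1.017, -0.806, -0.753)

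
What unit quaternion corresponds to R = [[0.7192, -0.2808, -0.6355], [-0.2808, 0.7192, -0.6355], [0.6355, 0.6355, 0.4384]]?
0.8481 + 0.3747i - 0.3747j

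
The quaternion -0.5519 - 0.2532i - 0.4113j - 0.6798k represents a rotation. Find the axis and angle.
axis = (-0.3036, -0.4932, -0.8152), θ = 247°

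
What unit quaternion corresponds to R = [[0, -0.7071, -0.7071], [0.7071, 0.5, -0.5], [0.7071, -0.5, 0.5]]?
0.7071 - 0.5j + 0.5k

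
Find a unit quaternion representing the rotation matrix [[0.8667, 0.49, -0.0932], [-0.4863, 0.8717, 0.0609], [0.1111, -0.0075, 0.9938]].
0.9659 - 0.0177i - 0.0529j - 0.2527k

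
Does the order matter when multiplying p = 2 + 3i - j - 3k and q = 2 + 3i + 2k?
Yes: pq = 1 + 10i - 17j + k ≠ 1 + 14i + 13j - 5k = qp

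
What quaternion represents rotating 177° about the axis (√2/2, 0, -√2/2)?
0.0262 + 0.7069i - 0.7069k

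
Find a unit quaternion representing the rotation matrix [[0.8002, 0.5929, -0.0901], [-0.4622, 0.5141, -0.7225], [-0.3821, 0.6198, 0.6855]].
0.866 + 0.3875i + 0.0843j - 0.3046k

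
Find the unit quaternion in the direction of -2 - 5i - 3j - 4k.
-0.2722 - 0.6804i - 0.4082j - 0.5443k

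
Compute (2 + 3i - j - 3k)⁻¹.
0.087 - 0.1304i + 0.0435j + 0.1304k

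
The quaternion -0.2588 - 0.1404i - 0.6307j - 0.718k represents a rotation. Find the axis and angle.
axis = (-0.1454, -0.6529, -0.7433), θ = 7π/6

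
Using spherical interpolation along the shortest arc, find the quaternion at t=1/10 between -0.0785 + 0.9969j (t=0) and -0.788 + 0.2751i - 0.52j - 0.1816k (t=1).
0.0233 - 0.0338i + 0.9989j + 0.0223k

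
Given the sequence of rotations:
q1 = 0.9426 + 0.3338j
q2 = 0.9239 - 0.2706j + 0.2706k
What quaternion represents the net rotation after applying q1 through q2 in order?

q2 · q1 = 0.9612 - 0.0903i + 0.0533j + 0.2551k
0.9612 - 0.0903i + 0.0533j + 0.2551k


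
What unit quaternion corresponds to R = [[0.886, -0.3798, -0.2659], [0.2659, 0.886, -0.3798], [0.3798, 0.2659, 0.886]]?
0.9563 + 0.1688i - 0.1688j + 0.1688k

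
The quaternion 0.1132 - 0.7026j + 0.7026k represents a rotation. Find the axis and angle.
axis = (0, -√2/2, √2/2), θ = 167°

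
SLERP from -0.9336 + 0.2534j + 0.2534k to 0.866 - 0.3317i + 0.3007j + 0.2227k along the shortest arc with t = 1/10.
-0.9568 + 0.0373i + 0.1995j + 0.2083k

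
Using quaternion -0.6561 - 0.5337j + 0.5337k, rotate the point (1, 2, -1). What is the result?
(0.561, 0.73, -2.27)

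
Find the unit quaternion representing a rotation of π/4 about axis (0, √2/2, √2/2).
0.9239 + 0.2706j + 0.2706k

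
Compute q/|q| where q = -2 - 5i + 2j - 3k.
-0.3086 - 0.7715i + 0.3086j - 0.4629k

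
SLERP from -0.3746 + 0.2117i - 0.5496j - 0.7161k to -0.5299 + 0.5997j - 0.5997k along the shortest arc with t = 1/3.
-0.5213 + 0.1659i - 0.1731j - 0.819k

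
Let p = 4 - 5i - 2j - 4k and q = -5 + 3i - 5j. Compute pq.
-15 + 17i - 22j + 51k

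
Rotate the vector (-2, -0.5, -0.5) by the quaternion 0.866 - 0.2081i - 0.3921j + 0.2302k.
(-0.668, -1.617, -1.199)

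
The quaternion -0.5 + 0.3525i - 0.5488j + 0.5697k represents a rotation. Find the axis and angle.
axis = (0.407, -0.6337, 0.6578), θ = 4π/3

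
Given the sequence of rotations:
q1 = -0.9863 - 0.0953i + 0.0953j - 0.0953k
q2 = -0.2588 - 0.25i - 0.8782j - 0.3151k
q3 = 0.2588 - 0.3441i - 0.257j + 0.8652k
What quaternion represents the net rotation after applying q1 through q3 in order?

q2 · q1 = 0.2851 + 0.385i + 0.8477j + 0.2279k
q3 · q2 · q1 = 0.2269 - 0.7905i + 0.5576j + 0.1129k
0.2269 - 0.7905i + 0.5576j + 0.1129k


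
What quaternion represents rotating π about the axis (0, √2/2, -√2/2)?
0.7071j - 0.7071k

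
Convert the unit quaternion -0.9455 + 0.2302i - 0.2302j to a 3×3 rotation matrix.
[[0.894, -0.106, 0.4353], [-0.106, 0.894, 0.4353], [-0.4353, -0.4353, 0.788]]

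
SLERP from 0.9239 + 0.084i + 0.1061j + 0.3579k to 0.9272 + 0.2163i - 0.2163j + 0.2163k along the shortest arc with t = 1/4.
0.9373 + 0.119i + 0.0251j + 0.3266k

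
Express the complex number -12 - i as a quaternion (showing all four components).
-12 - i + 0j + 0k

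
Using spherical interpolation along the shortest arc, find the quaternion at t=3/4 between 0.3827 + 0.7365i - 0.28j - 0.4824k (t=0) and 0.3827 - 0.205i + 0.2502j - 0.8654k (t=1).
0.4455 + 0.0625i + 0.1216j - 0.8848k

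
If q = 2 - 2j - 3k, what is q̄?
2 + 2j + 3k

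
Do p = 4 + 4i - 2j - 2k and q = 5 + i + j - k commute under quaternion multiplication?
No: pq = 16 + 28i - 4j - 8k ≠ 16 + 20i - 8j - 20k = qp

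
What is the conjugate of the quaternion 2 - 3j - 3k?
2 + 3j + 3k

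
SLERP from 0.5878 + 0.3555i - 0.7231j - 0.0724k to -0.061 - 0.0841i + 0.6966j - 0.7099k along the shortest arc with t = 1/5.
0.5174 + 0.3242i - 0.7846j + 0.1072k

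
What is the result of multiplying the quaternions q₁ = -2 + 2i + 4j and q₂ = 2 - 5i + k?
6 + 18i + 6j + 18k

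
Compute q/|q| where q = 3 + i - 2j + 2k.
0.7071 + 0.2357i - 0.4714j + 0.4714k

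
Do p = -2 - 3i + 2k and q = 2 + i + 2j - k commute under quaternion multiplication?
No: pq = 1 - 12i - 5j ≠ 1 - 4i - 3j + 12k = qp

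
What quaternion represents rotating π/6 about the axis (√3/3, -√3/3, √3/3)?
0.9659 + 0.1494i - 0.1494j + 0.1494k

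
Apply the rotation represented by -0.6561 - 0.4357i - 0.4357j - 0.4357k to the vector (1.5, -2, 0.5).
(1.221, 0.85, -2.071)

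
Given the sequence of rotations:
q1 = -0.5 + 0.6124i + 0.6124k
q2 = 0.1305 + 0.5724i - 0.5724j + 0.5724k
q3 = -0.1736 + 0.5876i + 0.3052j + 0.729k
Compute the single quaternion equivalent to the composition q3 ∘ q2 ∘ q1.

q2 · q1 = -0.7663 - 0.5568i + 0.2862j + 0.1443k
q3 · q2 · q1 = 0.2677 - 0.5182i - 0.7743j - 0.2456k
0.2677 - 0.5182i - 0.7743j - 0.2456k


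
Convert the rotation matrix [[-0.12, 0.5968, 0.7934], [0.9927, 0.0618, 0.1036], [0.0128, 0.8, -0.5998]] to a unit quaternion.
0.2924 + 0.5954i + 0.6674j + 0.3385k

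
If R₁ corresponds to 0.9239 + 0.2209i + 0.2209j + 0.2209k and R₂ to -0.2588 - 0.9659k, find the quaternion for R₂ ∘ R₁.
-0.0257 + 0.1562i - 0.2705j - 0.9496k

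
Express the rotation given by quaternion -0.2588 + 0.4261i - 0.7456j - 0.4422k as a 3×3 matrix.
[[-0.5029, -0.8643, 0.0091], [-0.4065, 0.2458, 0.88], [-0.7628, 0.4389, -0.475]]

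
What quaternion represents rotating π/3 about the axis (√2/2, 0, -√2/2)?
0.866 + 0.3536i - 0.3536k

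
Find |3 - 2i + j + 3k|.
√23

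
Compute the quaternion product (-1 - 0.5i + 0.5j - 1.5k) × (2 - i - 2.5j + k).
0.25 - 3.25i + 5.5j - 2.25k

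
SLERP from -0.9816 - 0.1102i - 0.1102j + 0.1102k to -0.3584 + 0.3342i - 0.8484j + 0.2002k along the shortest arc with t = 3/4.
-0.5989 + 0.2429i - 0.7365j + 0.1997k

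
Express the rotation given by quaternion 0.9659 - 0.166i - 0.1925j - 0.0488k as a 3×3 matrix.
[[0.9211, 0.1582, -0.3557], [-0.0304, 0.9401, 0.3395], [0.3881, -0.3019, 0.8708]]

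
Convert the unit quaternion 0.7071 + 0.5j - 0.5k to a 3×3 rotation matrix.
[[0, 0.7071, 0.7071], [-0.7071, 0.5, -0.5], [-0.7071, -0.5, 0.5]]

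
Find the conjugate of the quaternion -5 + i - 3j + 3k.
-5 - i + 3j - 3k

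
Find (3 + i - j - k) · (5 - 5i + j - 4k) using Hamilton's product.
17 - 5i + 7j - 21k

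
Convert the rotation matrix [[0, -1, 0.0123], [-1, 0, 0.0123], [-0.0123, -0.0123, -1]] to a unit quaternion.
0.0087 - 0.7071i + 0.7071j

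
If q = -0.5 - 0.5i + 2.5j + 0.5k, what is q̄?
-0.5 + 0.5i - 2.5j - 0.5k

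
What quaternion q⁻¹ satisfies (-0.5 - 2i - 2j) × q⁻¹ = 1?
-0.0606 + 0.2424i + 0.2424j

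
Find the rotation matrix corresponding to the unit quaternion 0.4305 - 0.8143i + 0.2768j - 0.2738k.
[[0.6968, -0.2151, 0.6842], [-0.6865, -0.4761, 0.5495], [0.2076, -0.8527, -0.4794]]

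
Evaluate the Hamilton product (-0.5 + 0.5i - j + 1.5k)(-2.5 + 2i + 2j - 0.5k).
3 - 4.75i + 4.75j - 0.5k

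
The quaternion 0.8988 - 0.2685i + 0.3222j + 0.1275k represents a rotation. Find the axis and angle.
axis = (-0.6125, 0.735, 0.2909), θ = 52°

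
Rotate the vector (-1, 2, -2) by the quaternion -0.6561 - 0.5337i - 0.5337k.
(-2.97, 0.422, -0.03)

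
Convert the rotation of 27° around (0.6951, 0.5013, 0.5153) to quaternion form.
0.9724 + 0.1623i + 0.117j + 0.1203k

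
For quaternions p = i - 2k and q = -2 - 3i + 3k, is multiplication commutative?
No: pq = 9 - 2i + 3j + 4k ≠ 9 - 2i - 3j + 4k = qp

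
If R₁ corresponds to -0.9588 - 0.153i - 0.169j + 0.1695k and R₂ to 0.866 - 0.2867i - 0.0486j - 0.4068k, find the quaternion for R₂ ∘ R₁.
-0.8134 + 0.0654i + 0.0111j + 0.5778k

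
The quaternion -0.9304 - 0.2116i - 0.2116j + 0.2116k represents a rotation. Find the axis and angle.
axis = (-√3/3, -√3/3, √3/3), θ = 317°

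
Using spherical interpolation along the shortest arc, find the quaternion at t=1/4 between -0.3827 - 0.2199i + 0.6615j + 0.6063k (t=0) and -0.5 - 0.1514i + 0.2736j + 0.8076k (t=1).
-0.4208 - 0.2067i + 0.5747j + 0.6707k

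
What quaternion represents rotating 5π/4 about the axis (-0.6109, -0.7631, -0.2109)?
-0.3827 - 0.5644i - 0.705j - 0.1948k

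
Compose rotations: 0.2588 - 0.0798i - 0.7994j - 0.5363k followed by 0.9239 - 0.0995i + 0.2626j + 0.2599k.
0.5805 - 0.0325i - 0.7447j - 0.3277k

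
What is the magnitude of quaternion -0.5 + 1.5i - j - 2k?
2.739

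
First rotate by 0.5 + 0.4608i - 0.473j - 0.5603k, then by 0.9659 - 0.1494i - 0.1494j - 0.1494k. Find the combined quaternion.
0.3974 + 0.3834i - 0.6841j - 0.4764k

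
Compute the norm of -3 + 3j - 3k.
√27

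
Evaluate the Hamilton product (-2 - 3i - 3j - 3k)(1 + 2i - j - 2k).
-5 - 4i - 13j + 10k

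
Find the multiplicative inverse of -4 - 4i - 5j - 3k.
-0.0606 + 0.0606i + 0.0758j + 0.0455k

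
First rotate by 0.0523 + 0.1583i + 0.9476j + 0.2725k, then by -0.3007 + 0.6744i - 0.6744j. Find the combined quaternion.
0.5166 - 0.1961i - 0.504j + 0.6639k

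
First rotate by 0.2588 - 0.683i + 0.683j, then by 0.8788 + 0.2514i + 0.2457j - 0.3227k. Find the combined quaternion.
0.2313 - 0.3148i + 0.8842j + 0.256k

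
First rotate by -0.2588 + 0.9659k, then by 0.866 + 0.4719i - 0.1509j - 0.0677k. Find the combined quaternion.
-0.1587 - 0.2679i - 0.4168j + 0.854k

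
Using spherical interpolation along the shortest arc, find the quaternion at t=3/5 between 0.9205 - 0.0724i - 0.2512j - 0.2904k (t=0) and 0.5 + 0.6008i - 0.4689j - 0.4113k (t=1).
0.7348 + 0.3588i - 0.4169j - 0.3968k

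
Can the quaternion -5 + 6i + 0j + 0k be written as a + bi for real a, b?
Yes. The quaternion -5 + 6i has j- and k-coefficients y = z = 0, so it lies in the complex subalgebra spanned by 1 and i.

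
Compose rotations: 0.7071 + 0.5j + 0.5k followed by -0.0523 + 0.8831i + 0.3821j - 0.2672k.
-0.0944 + 0.9491i - 0.1975j + 0.2265k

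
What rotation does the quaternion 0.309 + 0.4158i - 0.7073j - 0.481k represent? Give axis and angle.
axis = (0.4372, -0.7437, -0.5057), θ = 144°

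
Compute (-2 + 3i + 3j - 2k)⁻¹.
-0.0769 - 0.1154i - 0.1154j + 0.0769k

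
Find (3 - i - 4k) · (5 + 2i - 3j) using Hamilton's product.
17 - 11i - 17j - 17k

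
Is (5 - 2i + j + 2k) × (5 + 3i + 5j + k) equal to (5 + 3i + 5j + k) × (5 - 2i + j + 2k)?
No: pq = 24 - 4i + 38j + 2k ≠ 24 + 14i + 22j + 28k = qp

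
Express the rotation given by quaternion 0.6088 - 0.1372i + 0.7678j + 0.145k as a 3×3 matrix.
[[-0.2211, -0.3872, 0.8951], [-0.0341, 0.9203, 0.3897], [-0.9747, 0.0556, -0.2167]]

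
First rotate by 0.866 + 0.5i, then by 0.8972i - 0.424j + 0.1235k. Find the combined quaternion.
-0.4486 + 0.777i - 0.3054j + 0.319k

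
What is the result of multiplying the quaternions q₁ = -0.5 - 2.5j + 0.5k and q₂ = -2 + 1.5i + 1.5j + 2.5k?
3.5 - 7.75i + 5j + 1.5k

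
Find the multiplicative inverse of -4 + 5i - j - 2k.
-0.087 - 0.1087i + 0.0217j + 0.0435k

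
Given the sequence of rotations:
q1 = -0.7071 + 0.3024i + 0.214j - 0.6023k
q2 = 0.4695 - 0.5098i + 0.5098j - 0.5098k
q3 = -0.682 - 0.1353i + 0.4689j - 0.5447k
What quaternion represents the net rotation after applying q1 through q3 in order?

q2 · q1 = -0.594 + 0.3045i - 0.7212j - 0.1856k
q3 · q2 · q1 = 0.6834 - 0.6072i + 0.0224j + 0.4049k
0.6834 - 0.6072i + 0.0224j + 0.4049k


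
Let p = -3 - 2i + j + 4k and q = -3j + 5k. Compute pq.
-17 + 17i + 19j - 9k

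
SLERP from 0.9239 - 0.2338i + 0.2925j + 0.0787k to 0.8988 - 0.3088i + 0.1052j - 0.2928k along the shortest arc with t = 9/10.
0.9089 - 0.3036i + 0.1254j - 0.2569k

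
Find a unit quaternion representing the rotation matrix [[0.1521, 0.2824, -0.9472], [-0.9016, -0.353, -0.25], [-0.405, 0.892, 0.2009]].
0.5 + 0.571i - 0.2711j - 0.592k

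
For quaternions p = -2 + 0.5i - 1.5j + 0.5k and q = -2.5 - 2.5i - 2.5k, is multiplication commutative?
No: pq = 7.5 + 7.5i + 3.75j ≠ 7.5 + 3.75j + 7.5k = qp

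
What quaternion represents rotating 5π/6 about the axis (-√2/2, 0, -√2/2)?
0.2588 - 0.683i - 0.683k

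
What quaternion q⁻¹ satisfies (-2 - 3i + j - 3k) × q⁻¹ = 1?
-0.087 + 0.1304i - 0.0435j + 0.1304k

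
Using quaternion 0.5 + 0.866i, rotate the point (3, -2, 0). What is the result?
(3, 1, -1.732)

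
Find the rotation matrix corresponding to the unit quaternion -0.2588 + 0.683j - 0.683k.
[[-0.866, -0.3535, -0.3535], [0.3535, 0.067, -0.933], [0.3535, -0.933, 0.067]]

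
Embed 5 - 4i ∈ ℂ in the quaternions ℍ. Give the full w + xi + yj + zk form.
5 - 4i + 0j + 0k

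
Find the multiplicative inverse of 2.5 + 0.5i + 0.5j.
0.3704 - 0.0741i - 0.0741j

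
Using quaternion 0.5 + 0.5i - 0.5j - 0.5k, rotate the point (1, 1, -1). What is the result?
(1, -1, 1)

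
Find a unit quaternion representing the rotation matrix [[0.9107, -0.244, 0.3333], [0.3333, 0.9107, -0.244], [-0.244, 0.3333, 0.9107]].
0.9659 + 0.1494i + 0.1494j + 0.1494k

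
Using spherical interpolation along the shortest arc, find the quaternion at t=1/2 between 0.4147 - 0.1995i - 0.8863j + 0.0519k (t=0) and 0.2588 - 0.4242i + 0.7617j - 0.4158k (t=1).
0.0899 + 0.1295i - 0.95j + 0.2696k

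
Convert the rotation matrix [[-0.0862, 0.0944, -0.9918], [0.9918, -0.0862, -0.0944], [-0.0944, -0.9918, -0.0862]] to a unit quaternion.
0.4305 - 0.5211i - 0.5211j + 0.5211k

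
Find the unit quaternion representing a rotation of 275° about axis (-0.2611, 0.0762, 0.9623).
-0.7373 - 0.1764i + 0.0515j + 0.6501k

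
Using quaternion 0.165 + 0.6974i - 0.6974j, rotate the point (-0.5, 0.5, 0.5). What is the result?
(-0.615, 0.385, -0.473)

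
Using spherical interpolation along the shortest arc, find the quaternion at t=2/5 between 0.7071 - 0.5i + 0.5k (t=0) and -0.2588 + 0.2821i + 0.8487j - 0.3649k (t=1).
0.6003 - 0.4709i - 0.3976j + 0.5097k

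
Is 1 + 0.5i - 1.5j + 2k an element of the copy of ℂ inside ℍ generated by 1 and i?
No. The quaternion 1 + 0.5i - 1.5j + 2k has j-coefficient y = -1.5 and k-coefficient z = 2, not both zero, so it does not lie in the complex subalgebra spanned by 1 and i.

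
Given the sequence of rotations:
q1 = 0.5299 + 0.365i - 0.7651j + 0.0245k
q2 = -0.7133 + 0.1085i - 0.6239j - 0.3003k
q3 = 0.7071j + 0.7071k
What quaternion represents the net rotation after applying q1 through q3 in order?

q2 · q1 = -0.8876 - 0.4479i + 0.1029j - 0.0319k
q3 · q2 · q1 = -0.0502 - 0.0953i - 0.9443j - 0.3109k
-0.0502 - 0.0953i - 0.9443j - 0.3109k


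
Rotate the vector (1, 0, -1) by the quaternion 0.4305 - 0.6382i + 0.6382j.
(-0.364, -1.364, 0.08)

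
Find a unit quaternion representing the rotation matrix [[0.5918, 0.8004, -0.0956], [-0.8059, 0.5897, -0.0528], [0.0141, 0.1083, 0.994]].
0.891 + 0.0452i - 0.0308j - 0.4507k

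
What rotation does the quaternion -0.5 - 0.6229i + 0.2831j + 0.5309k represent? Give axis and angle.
axis = (-0.7193, 0.3269, 0.613), θ = 4π/3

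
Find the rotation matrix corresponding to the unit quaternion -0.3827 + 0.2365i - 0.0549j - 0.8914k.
[[-0.5952, -0.7082, -0.3796], [0.6563, -0.7011, 0.2789], [-0.4637, -0.0831, 0.8821]]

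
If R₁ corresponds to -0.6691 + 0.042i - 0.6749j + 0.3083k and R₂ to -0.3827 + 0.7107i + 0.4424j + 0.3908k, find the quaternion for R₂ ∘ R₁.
0.4043 - 0.0915i - 0.2404j - 0.8777k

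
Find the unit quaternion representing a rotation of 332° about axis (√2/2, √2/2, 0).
-0.9703 + 0.1711i + 0.1711j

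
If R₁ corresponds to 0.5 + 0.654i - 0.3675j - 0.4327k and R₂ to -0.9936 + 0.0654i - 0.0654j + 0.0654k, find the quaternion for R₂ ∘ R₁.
-0.5353 - 0.5648i + 0.4035j + 0.4814k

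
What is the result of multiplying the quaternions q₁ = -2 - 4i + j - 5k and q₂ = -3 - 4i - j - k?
-14 + 14i + 15j + 25k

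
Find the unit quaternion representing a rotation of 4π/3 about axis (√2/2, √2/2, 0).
-0.5 + 0.6124i + 0.6124j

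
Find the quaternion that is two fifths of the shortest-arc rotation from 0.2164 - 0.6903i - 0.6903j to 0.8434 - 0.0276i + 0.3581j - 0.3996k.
-0.312 - 0.5319i - 0.7531j + 0.2292k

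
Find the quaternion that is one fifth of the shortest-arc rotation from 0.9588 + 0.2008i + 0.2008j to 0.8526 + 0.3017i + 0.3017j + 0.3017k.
0.9468 + 0.2234i + 0.2234j + 0.0616k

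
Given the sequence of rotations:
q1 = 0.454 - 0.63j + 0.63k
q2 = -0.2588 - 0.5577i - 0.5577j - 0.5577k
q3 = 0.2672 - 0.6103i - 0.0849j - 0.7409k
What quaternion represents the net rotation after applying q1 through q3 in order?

q2 · q1 = -0.1175 - 0.9559i + 0.2612j - 0.0649k
q3 · q2 · q1 = -0.6407 + 0.0153i + 0.7484j - 0.1709k
-0.6407 + 0.0153i + 0.7484j - 0.1709k


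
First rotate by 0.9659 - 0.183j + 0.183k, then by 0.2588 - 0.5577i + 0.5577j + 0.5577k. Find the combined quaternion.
0.25 - 0.3346i + 0.5934j + 0.6881k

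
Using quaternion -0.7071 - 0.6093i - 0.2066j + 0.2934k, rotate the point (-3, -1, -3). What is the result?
(-2.698, 3.353, 0.692)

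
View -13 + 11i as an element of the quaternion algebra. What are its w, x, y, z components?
-13 + 11i + 0j + 0k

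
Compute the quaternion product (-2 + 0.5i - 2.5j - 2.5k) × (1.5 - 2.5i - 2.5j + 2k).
-3 - 5.5i + 6.5j - 15.25k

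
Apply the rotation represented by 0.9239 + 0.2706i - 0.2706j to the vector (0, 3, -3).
(1.061, 4.061, -0.621)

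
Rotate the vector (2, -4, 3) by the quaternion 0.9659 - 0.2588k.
(-0.268, -4.464, 3)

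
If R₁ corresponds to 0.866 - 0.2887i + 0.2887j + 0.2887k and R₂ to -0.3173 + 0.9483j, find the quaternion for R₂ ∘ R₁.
-0.5486 + 0.3654i + 0.7296j + 0.1822k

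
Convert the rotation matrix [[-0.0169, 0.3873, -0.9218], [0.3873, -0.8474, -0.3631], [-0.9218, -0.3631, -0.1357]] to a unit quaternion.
0.7011i + 0.2762j - 0.6574k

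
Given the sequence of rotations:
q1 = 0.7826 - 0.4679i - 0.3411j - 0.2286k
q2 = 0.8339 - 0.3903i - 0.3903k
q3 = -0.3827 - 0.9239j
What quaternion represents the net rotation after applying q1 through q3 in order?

q2 · q1 = 0.3808 - 0.8288i - 0.191j - 0.3629k
q3 · q2 · q1 = -0.3222 + 0.6525i - 0.2787j - 0.6268k
-0.3222 + 0.6525i - 0.2787j - 0.6268k


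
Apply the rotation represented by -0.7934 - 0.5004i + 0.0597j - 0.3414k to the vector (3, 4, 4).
(0.861, -0.829, 6.291)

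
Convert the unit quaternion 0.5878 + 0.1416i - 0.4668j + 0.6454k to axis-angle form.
axis = (0.175, -0.577, 0.7978), θ = 108°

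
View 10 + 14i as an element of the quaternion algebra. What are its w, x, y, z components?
10 + 14i + 0j + 0k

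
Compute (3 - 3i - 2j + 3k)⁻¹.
0.0968 + 0.0968i + 0.0645j - 0.0968k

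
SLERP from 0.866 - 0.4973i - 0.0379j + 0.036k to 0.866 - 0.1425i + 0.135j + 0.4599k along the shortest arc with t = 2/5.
0.9032 - 0.3696i + 0.0331j + 0.2156k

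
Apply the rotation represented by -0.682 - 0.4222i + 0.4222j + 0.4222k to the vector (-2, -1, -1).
(0.139, 1.797, -1.658)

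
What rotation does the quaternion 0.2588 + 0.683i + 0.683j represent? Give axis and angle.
axis = (√2/2, √2/2, 0), θ = 5π/6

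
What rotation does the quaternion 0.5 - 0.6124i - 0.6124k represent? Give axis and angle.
axis = (-√2/2, 0, -√2/2), θ = 2π/3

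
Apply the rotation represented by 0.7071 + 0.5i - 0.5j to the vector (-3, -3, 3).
(-2.121, -2.121, -4.243)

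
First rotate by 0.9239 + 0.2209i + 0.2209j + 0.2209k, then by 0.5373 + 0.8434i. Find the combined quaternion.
0.3101 + 0.8979i - 0.0676j + 0.305k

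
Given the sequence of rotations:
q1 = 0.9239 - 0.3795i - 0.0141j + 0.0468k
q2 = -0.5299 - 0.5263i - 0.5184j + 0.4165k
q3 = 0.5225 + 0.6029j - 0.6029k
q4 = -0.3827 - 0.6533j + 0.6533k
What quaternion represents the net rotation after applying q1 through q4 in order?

q2 · q1 = -0.7161 - 0.3035i - 0.6049j + 0.1707k
q3 · q2 · q1 = 0.0934 - 0.4204i - 0.5648j + 0.7039k
q4 · q3 · q2 · q1 = -0.8646 + 0.07i - 0.1195j - 0.483k
-0.8646 + 0.07i - 0.1195j - 0.483k
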